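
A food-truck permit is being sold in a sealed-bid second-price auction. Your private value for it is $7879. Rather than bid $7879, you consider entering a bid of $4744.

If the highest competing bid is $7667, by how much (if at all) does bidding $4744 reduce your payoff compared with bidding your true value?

Bidding your value $7879: you win (since $7879 > $7667) and pay $7667. Payoff $212.
Bidding $4744: you lose. Payoff $0.
The competing bid $7667 lies between your shaded bid and your value, so underbidding forfeits an item you could have won at a profitable price.
Loss from deviating = $212 − ($0) = $212.

$212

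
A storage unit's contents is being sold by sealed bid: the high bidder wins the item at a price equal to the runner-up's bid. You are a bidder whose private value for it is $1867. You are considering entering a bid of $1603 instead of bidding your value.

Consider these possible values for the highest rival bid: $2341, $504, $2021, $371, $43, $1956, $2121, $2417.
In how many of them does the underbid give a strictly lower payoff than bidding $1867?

0

The deviation hurts exactly when the highest competing bid lies strictly between $1603 and $1867 — underbidding then forfeits a profitable win.
$2341: above both → same outcome either way.
$504: below both → same outcome either way.
$2021: above both → same outcome either way.
$371: below both → same outcome either way.
$43: below both → same outcome either way.
$1956: above both → same outcome either way.
$2121: above both → same outcome either way.
$2417: above both → same outcome either way.
Count: 0.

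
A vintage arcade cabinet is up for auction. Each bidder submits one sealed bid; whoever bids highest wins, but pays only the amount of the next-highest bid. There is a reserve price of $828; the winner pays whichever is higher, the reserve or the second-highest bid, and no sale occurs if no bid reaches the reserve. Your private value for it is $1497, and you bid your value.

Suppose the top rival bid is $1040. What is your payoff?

Your bid $1497 is the highest and exceeds the reserve.
Price = max(second-highest bid, reserve) = max($1040, $828) = $1040.
Payoff = $1497 − $1040 = $457.

$457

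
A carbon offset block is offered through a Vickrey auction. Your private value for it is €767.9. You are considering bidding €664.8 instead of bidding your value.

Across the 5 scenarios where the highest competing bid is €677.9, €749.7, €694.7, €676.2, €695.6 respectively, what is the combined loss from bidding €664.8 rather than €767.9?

€345.4

The deviation costs you only when the competing bid falls strictly between €664.8 and €767.9; elsewhere both bids give the same outcome.
€677.9: truthful payoff €90, deviation payoff €0 → loss €90.
€749.7: truthful payoff €18.2, deviation payoff €0 → loss €18.2.
€694.7: truthful payoff €73.2, deviation payoff €0 → loss €73.2.
€676.2: truthful payoff €91.7, deviation payoff €0 → loss €91.7.
€695.6: truthful payoff €72.3, deviation payoff €0 → loss €72.3.
Total loss = €90 + €18.2 + €73.2 + €91.7 + €72.3 = €345.4.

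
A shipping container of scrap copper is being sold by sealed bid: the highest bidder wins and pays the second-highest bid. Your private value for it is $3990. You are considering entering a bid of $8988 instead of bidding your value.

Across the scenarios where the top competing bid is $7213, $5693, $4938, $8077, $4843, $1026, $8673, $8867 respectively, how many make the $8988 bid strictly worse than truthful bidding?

7

The deviation hurts exactly when the highest competing bid lies strictly between $3990 and $8988 — overbidding then wins at a price above your value.
$7213: inside the interval → strictly worse (loss $3223).
$5693: inside the interval → strictly worse (loss $1703).
$4938: inside the interval → strictly worse (loss $948).
$8077: inside the interval → strictly worse (loss $4087).
$4843: inside the interval → strictly worse (loss $853).
$1026: below both → same outcome either way.
$8673: inside the interval → strictly worse (loss $4683).
$8867: inside the interval → strictly worse (loss $4877).
Count: 7.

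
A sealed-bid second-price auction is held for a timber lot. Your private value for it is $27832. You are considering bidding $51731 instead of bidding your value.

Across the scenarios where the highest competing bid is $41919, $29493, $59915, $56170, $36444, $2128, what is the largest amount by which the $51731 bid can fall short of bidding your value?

$14087

$41919: truthful gives $0, deviation gives −$14087 → loss $14087.
$29493: truthful gives $0, deviation gives −$1661 → loss $1661.
$59915: same outcome either way → loss $0.
$56170: same outcome either way → loss $0.
$36444: truthful gives $0, deviation gives −$8612 → loss $8612.
$2128: same outcome either way → loss $0.
Maximum loss: $14087.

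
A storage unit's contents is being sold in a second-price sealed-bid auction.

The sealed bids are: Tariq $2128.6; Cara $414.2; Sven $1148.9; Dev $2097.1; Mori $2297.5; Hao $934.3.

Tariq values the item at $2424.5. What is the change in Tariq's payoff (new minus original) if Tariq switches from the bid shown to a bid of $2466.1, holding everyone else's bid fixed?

The highest bid among the other bidders is $2297.5; Tariq's bid doesn't change that.
Original bid $2128.6: Tariq is not highest (top rival bid is $2297.5); payoff $0.
Alternative bid $2466.1: Tariq is highest, pays the top rival bid $2297.5; payoff $2424.5 − $2297.5 = $127.
Change in payoff = $127 − ($0) = $127.

$127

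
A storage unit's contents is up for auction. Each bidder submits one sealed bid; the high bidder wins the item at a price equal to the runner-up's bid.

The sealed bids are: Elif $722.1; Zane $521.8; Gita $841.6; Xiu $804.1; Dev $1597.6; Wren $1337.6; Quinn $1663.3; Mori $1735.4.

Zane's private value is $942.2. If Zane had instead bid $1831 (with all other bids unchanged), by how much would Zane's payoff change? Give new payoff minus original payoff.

−$793.2

The highest bid among the other bidders is $1735.4; Zane's bid doesn't change that.
Original bid $521.8: Zane is not highest (top rival bid is $1735.4); payoff $0.
Alternative bid $1831: Zane is highest, pays the top rival bid $1735.4; payoff $942.2 − $1735.4 = −$793.2.
Change in payoff = −$793.2 − ($0) = −$793.2.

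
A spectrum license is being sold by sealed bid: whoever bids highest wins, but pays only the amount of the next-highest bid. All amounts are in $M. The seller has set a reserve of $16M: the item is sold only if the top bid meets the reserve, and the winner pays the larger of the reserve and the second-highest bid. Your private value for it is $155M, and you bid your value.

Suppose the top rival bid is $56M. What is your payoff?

Your bid $155M is the highest and exceeds the reserve.
Price = max(second-highest bid, reserve) = max($56M, $16M) = $56M.
Payoff = $155M − $56M = $99M.

$99M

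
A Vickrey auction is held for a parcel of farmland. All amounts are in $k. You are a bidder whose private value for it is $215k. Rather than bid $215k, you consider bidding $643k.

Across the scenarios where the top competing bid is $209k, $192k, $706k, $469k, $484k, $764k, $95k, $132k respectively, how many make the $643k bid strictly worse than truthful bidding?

The deviation hurts exactly when the highest competing bid lies strictly between $215k and $643k — overbidding then wins at a price above your value.
$209k: below both → same outcome either way.
$192k: below both → same outcome either way.
$706k: above both → same outcome either way.
$469k: inside the interval → strictly worse (loss $254k).
$484k: inside the interval → strictly worse (loss $269k).
$764k: above both → same outcome either way.
$95k: below both → same outcome either way.
$132k: below both → same outcome either way.
Count: 2.

2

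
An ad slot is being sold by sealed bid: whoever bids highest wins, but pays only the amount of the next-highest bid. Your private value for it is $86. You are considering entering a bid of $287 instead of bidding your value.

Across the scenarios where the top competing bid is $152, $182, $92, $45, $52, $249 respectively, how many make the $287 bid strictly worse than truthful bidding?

The deviation hurts exactly when the highest competing bid lies strictly between $86 and $287 — overbidding then wins at a price above your value.
$152: inside the interval → strictly worse (loss $66).
$182: inside the interval → strictly worse (loss $96).
$92: inside the interval → strictly worse (loss $6).
$45: below both → same outcome either way.
$52: below both → same outcome either way.
$249: inside the interval → strictly worse (loss $163).
Count: 4.

4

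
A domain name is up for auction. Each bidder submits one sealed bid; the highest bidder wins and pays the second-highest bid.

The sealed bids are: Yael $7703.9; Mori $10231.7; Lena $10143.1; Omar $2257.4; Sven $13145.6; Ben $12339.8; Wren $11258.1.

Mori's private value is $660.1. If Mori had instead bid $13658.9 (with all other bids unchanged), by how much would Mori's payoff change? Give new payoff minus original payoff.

The highest bid among the other bidders is $13145.6; Mori's bid doesn't change that.
Original bid $10231.7: Mori is not highest (top rival bid is $13145.6); payoff $0.
Alternative bid $13658.9: Mori is highest, pays the top rival bid $13145.6; payoff $660.1 − $13145.6 = −$12485.5.
Change in payoff = −$12485.5 − ($0) = −$12485.5.

−$12485.5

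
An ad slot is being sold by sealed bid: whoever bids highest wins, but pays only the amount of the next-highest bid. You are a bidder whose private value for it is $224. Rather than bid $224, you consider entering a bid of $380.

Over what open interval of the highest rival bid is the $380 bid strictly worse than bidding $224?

If the competing bid is below $224, both bids win at the same price — no difference.
If it is above $380, both bids lose — no difference.
If it lies strictly between $224 and $380, bidding your value loses (payoff 0) while bidding $380 wins at a price above your value (payoff negative).
So the deviation strictly hurts on the open interval ($224, $380).

($224, $380)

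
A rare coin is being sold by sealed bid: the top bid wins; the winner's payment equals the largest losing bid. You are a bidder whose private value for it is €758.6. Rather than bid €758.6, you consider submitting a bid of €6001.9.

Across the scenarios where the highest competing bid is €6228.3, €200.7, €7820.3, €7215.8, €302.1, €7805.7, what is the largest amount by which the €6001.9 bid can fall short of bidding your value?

€0

€6228.3: same outcome either way → loss €0.
€200.7: same outcome either way → loss €0.
€7820.3: same outcome either way → loss €0.
€7215.8: same outcome either way → loss €0.
€302.1: same outcome either way → loss €0.
€7805.7: same outcome either way → loss €0.
Maximum loss: €0.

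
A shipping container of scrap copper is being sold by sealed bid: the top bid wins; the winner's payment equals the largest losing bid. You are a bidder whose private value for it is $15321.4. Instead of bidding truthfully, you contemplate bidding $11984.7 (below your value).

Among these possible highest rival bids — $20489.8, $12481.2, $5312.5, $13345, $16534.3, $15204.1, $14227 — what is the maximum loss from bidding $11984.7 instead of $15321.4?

$20489.8: same outcome either way → loss $0.
$12481.2: truthful gives $2840.2, deviation gives $0 → loss $2840.2.
$5312.5: same outcome either way → loss $0.
$13345: truthful gives $1976.4, deviation gives $0 → loss $1976.4.
$16534.3: same outcome either way → loss $0.
$15204.1: truthful gives $117.3, deviation gives $0 → loss $117.3.
$14227: truthful gives $1094.4, deviation gives $0 → loss $1094.4.
Maximum loss: $2840.2.

$2840.2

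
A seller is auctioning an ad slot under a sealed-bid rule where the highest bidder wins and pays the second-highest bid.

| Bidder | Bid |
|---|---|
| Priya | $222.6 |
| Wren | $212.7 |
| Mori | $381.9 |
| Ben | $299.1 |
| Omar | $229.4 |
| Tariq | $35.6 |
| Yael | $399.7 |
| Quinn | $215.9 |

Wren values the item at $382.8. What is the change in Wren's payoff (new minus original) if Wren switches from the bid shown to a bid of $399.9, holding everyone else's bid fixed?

−$16.9

The highest bid among the other bidders is $399.7; Wren's bid doesn't change that.
Original bid $212.7: Wren is not highest (top rival bid is $399.7); payoff $0.
Alternative bid $399.9: Wren is highest, pays the top rival bid $399.7; payoff $382.8 − $399.7 = −$16.9.
Change in payoff = −$16.9 − ($0) = −$16.9.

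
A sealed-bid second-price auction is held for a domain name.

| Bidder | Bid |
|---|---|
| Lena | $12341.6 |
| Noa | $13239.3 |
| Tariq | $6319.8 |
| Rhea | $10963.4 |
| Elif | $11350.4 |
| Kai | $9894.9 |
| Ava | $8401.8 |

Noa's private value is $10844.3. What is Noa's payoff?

−$1497.3

Highest bid: Noa at $13239.3, so Noa wins.
Second-highest bid: Lena at $12341.6 — that is the price the winner pays.
Noa's payoff = value − price = $10844.3 − $12341.6 = −$1497.3.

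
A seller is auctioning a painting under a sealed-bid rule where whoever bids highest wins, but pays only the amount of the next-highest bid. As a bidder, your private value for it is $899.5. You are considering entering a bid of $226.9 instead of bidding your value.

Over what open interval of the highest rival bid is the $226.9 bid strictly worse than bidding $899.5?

If the competing bid is below $226.9, both bids win at the same price — no difference.
If it is above $899.5, both bids lose — no difference.
If it lies strictly between $226.9 and $899.5, bidding your value wins at a price below your value (positive payoff) while bidding $226.9 loses (payoff 0).
So the deviation strictly hurts on the open interval ($226.9, $899.5).
In a second-price auction your bid sets only whether you win, not what you pay, so bidding your true value is weakly dominant.

($226.9, $899.5)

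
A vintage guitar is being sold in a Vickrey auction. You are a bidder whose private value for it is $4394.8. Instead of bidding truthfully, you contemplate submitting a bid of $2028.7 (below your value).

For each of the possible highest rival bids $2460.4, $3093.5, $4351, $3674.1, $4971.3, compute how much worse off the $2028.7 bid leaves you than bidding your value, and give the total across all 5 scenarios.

$4000.2

The deviation costs you only when the competing bid falls strictly between $2028.7 and $4394.8; elsewhere both bids give the same outcome.
$2460.4: truthful payoff $1934.4, deviation payoff $0 → loss $1934.4.
$3093.5: truthful payoff $1301.3, deviation payoff $0 → loss $1301.3.
$4351: truthful payoff $43.8, deviation payoff $0 → loss $43.8.
$3674.1: truthful payoff $720.7, deviation payoff $0 → loss $720.7.
$4971.3: outcomes coincide → loss $0.
Total loss = $1934.4 + $1301.3 + $43.8 + $720.7 = $4000.2.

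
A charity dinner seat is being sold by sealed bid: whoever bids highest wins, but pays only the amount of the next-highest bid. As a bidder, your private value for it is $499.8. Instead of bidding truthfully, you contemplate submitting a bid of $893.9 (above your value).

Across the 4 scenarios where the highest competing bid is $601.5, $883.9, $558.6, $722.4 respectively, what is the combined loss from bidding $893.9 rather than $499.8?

The deviation costs you only when the competing bid falls strictly between $499.8 and $893.9; elsewhere both bids give the same outcome.
$601.5: truthful payoff $0, deviation payoff −$101.7 → loss $101.7.
$883.9: truthful payoff $0, deviation payoff −$384.1 → loss $384.1.
$558.6: truthful payoff $0, deviation payoff −$58.8 → loss $58.8.
$722.4: truthful payoff $0, deviation payoff −$222.6 → loss $222.6.
Total loss = $101.7 + $384.1 + $58.8 + $222.6 = $767.2.

$767.2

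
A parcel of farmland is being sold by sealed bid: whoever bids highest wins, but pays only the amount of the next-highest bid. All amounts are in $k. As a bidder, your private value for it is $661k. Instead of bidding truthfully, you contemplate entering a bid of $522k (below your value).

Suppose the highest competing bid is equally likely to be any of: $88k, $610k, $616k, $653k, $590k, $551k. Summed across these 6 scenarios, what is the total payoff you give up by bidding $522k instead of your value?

$285k

The deviation costs you only when the competing bid falls strictly between $522k and $661k; elsewhere both bids give the same outcome.
$88k: outcomes coincide → loss $0k.
$610k: truthful payoff $51k, deviation payoff $0k → loss $51k.
$616k: truthful payoff $45k, deviation payoff $0k → loss $45k.
$653k: truthful payoff $8k, deviation payoff $0k → loss $8k.
$590k: truthful payoff $71k, deviation payoff $0k → loss $71k.
$551k: truthful payoff $110k, deviation payoff $0k → loss $110k.
Total loss = $51k + $45k + $8k + $71k + $110k = $285k.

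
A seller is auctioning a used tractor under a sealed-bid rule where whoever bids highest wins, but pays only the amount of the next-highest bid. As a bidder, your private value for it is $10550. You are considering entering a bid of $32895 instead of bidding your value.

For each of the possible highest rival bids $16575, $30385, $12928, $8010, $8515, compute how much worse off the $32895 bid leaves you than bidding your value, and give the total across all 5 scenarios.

The deviation costs you only when the competing bid falls strictly between $10550 and $32895; elsewhere both bids give the same outcome.
$16575: truthful payoff $0, deviation payoff −$6025 → loss $6025.
$30385: truthful payoff $0, deviation payoff −$19835 → loss $19835.
$12928: truthful payoff $0, deviation payoff −$2378 → loss $2378.
$8010: outcomes coincide → loss $0.
$8515: outcomes coincide → loss $0.
Total loss = $6025 + $19835 + $2378 = $28238.

$28238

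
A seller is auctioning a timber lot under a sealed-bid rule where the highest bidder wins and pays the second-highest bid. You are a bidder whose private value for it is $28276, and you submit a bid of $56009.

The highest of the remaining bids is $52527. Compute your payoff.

−$24251

Your bid $56009 exceeds the highest competing bid $52527, so you win.
In a second-price auction the winner pays the second-highest bid, $52527.
Payoff = value − price = $28276 − $52527 = −$24251.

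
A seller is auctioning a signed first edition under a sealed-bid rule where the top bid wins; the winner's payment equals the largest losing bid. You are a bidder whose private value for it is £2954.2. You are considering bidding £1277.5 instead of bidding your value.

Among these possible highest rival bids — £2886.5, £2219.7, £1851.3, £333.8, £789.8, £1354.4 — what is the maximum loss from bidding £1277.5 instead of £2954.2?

£2886.5: truthful gives £67.7, deviation gives £0 → loss £67.7.
£2219.7: truthful gives £734.5, deviation gives £0 → loss £734.5.
£1851.3: truthful gives £1102.9, deviation gives £0 → loss £1102.9.
£333.8: same outcome either way → loss £0.
£789.8: same outcome either way → loss £0.
£1354.4: truthful gives £1599.8, deviation gives £0 → loss £1599.8.
Maximum loss: £1599.8.

£1599.8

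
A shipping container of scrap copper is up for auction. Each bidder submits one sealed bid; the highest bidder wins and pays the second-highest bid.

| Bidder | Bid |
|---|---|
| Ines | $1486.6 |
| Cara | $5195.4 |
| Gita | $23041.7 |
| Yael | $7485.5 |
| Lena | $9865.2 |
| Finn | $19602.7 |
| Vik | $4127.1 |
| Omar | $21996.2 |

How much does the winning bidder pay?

Highest bid: Gita at $23041.7, so Gita wins.
Second-highest bid: Omar at $21996.2 — that is the price the winner pays.

$21996.2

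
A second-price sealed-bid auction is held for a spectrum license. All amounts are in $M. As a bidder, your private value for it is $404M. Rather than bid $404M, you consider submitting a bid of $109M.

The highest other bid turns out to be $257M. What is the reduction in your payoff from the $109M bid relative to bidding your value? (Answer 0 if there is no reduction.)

Bidding your value $404M: you win (since $404M > $257M) and pay $257M. Payoff $147M.
Bidding $109M: you lose. Payoff $0M.
The competing bid $257M lies between your shaded bid and your value, so underbidding forfeits an item you could have won at a profitable price.
Loss from deviating = $147M − ($0M) = $147M.
Truthful bidding weakly dominates here: raising your bid can only win items priced above your value, and lowering it can only forfeit items priced below.

$147M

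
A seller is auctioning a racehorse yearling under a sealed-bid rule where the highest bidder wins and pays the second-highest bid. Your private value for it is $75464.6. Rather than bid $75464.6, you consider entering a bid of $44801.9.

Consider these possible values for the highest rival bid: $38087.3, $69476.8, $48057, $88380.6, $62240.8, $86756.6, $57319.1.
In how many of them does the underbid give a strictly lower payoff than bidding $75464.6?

The deviation hurts exactly when the highest competing bid lies strictly between $44801.9 and $75464.6 — underbidding then forfeits a profitable win.
$38087.3: below both → same outcome either way.
$69476.8: inside the interval → strictly worse (loss $5987.8).
$48057: inside the interval → strictly worse (loss $27407.6).
$88380.6: above both → same outcome either way.
$62240.8: inside the interval → strictly worse (loss $13223.8).
$86756.6: above both → same outcome either way.
$57319.1: inside the interval → strictly worse (loss $18145.5).
Count: 4.

4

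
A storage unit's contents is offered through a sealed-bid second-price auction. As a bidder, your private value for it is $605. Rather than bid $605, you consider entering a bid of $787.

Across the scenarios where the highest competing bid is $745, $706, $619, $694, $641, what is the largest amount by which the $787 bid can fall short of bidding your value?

$140

$745: truthful gives $0, deviation gives −$140 → loss $140.
$706: truthful gives $0, deviation gives −$101 → loss $101.
$619: truthful gives $0, deviation gives −$14 → loss $14.
$694: truthful gives $0, deviation gives −$89 → loss $89.
$641: truthful gives $0, deviation gives −$36 → loss $36.
Maximum loss: $140.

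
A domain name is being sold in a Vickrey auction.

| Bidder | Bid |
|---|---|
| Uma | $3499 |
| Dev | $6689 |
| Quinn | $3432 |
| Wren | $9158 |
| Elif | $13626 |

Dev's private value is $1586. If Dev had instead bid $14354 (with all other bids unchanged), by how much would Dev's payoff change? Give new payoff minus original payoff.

The highest bid among the other bidders is $13626; Dev's bid doesn't change that.
Original bid $6689: Dev is not highest (top rival bid is $13626); payoff $0.
Alternative bid $14354: Dev is highest, pays the top rival bid $13626; payoff $1586 − $13626 = −$12040.
Change in payoff = −$12040 − ($0) = −$12040.

−$12040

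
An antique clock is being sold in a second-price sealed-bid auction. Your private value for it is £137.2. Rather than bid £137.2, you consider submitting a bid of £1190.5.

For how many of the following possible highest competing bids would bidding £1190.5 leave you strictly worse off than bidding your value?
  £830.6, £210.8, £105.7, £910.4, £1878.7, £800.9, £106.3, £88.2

4

The deviation hurts exactly when the highest competing bid lies strictly between £137.2 and £1190.5 — overbidding then wins at a price above your value.
£830.6: inside the interval → strictly worse (loss £693.4).
£210.8: inside the interval → strictly worse (loss £73.6).
£105.7: below both → same outcome either way.
£910.4: inside the interval → strictly worse (loss £773.2).
£1878.7: above both → same outcome either way.
£800.9: inside the interval → strictly worse (loss £663.7).
£106.3: below both → same outcome either way.
£88.2: below both → same outcome either way.
Count: 4.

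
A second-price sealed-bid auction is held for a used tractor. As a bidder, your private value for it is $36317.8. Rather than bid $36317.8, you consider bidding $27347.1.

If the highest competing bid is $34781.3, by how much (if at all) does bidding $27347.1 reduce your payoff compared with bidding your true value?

$1536.5

Bidding your value $36317.8: you win (since $36317.8 > $34781.3) and pay $34781.3. Payoff $1536.5.
Bidding $27347.1: you lose. Payoff $0.
The competing bid $34781.3 lies between your shaded bid and your value, so underbidding forfeits an item you could have won at a profitable price.
Loss from deviating = $1536.5 − ($0) = $1536.5.
In a second-price auction your bid sets only whether you win, not what you pay, so bidding your true value is weakly dominant.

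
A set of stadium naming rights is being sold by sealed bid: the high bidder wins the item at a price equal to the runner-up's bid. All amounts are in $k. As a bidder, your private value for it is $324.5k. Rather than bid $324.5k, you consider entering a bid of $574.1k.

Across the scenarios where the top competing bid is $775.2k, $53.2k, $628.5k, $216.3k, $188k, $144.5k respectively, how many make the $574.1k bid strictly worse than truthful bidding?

The deviation hurts exactly when the highest competing bid lies strictly between $324.5k and $574.1k — overbidding then wins at a price above your value.
$775.2k: above both → same outcome either way.
$53.2k: below both → same outcome either way.
$628.5k: above both → same outcome either way.
$216.3k: below both → same outcome either way.
$188k: below both → same outcome either way.
$144.5k: below both → same outcome either way.
Count: 0.

0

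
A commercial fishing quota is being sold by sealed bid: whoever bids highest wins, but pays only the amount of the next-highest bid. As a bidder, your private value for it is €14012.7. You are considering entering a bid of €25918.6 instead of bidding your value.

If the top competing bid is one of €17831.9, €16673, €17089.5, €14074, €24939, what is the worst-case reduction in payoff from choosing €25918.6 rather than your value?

€10926.3

€17831.9: truthful gives €0, deviation gives −€3819.2 → loss €3819.2.
€16673: truthful gives €0, deviation gives −€2660.3 → loss €2660.3.
€17089.5: truthful gives €0, deviation gives −€3076.8 → loss €3076.8.
€14074: truthful gives €0, deviation gives −€61.3 → loss €61.3.
€24939: truthful gives €0, deviation gives −€10926.3 → loss €10926.3.
Maximum loss: €10926.3.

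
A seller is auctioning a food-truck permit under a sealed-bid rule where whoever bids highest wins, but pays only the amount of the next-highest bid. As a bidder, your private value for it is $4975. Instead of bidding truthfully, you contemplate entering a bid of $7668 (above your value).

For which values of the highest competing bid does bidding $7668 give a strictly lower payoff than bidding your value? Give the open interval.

($4975, $7668)

If the competing bid is below $4975, both bids win at the same price — no difference.
If it is above $7668, both bids lose — no difference.
If it lies strictly between $4975 and $7668, bidding your value loses (payoff 0) while bidding $7668 wins at a price above your value (payoff negative).
So the deviation strictly hurts on the open interval ($4975, $7668).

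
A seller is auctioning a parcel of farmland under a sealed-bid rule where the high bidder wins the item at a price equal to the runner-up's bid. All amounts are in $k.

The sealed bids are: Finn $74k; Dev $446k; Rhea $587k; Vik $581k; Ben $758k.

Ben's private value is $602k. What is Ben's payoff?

Highest bid: Ben at $758k, so Ben wins.
Second-highest bid: Rhea at $587k — that is the price the winner pays.
Ben's payoff = value − price = $602k − $587k = $15k.

$15k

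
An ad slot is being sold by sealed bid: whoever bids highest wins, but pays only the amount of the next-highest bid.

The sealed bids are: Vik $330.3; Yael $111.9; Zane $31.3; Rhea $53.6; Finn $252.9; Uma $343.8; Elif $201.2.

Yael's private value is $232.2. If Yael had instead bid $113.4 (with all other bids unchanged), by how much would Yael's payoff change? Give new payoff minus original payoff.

$0

The highest bid among the other bidders is $343.8; Yael's bid doesn't change that.
Original bid $111.9: Yael is not highest (top rival bid is $343.8); payoff $0.
Alternative bid $113.4: Yael is not highest (top rival bid is $343.8); payoff $0.
Change in payoff = $0 − ($0) = $0.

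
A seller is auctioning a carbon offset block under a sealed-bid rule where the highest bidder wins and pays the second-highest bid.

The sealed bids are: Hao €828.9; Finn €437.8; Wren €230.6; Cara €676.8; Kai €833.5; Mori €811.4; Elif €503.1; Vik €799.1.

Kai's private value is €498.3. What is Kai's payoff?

Highest bid: Kai at €833.5, so Kai wins.
Second-highest bid: Hao at €828.9 — that is the price the winner pays.
Kai's payoff = value − price = €498.3 − €828.9 = −€330.6.

−€330.6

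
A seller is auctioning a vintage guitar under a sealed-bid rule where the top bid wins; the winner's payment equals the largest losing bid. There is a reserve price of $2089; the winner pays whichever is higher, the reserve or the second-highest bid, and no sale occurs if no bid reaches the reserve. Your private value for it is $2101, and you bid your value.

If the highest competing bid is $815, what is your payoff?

Your bid $2101 is the highest and exceeds the reserve.
Price = max(second-highest bid, reserve) = max($815, $2089) = $2089.
Payoff = $2101 − $2089 = $12.

$12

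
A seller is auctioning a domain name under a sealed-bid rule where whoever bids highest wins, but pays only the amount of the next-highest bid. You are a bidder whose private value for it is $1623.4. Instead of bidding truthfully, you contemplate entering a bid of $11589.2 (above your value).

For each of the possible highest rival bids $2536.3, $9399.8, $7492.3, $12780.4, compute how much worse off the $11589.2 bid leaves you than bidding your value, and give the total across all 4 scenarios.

The deviation costs you only when the competing bid falls strictly between $1623.4 and $11589.2; elsewhere both bids give the same outcome.
$2536.3: truthful payoff $0, deviation payoff −$912.9 → loss $912.9.
$9399.8: truthful payoff $0, deviation payoff −$7776.4 → loss $7776.4.
$7492.3: truthful payoff $0, deviation payoff −$5868.9 → loss $5868.9.
$12780.4: outcomes coincide → loss $0.
Total loss = $912.9 + $7776.4 + $5868.9 = $14558.2.

$14558.2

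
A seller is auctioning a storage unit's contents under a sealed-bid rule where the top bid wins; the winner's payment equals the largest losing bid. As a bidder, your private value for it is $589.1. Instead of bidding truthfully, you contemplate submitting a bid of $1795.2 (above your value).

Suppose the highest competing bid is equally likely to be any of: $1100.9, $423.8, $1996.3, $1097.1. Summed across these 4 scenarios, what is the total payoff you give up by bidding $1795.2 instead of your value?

$1019.8

The deviation costs you only when the competing bid falls strictly between $589.1 and $1795.2; elsewhere both bids give the same outcome.
$1100.9: truthful payoff $0, deviation payoff −$511.8 → loss $511.8.
$423.8: outcomes coincide → loss $0.
$1996.3: outcomes coincide → loss $0.
$1097.1: truthful payoff $0, deviation payoff −$508 → loss $508.
Total loss = $511.8 + $508 = $1019.8.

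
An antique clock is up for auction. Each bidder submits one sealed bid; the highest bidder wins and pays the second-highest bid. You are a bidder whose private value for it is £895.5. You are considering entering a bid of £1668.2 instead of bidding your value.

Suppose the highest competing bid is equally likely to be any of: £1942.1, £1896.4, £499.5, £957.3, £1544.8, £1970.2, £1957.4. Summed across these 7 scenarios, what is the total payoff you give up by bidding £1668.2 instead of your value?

£711.1

The deviation costs you only when the competing bid falls strictly between £895.5 and £1668.2; elsewhere both bids give the same outcome.
£1942.1: outcomes coincide → loss £0.
£1896.4: outcomes coincide → loss £0.
£499.5: outcomes coincide → loss £0.
£957.3: truthful payoff £0, deviation payoff −£61.8 → loss £61.8.
£1544.8: truthful payoff £0, deviation payoff −£649.3 → loss £649.3.
£1970.2: outcomes coincide → loss £0.
£1957.4: outcomes coincide → loss £0.
Total loss = £61.8 + £649.3 = £711.1.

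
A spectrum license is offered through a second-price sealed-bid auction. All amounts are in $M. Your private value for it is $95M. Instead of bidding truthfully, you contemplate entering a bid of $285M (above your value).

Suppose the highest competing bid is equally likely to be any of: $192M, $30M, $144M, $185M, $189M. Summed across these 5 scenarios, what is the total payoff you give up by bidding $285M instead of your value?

The deviation costs you only when the competing bid falls strictly between $95M and $285M; elsewhere both bids give the same outcome.
$192M: truthful payoff $0M, deviation payoff −$97M → loss $97M.
$30M: outcomes coincide → loss $0M.
$144M: truthful payoff $0M, deviation payoff −$49M → loss $49M.
$185M: truthful payoff $0M, deviation payoff −$90M → loss $90M.
$189M: truthful payoff $0M, deviation payoff −$94M → loss $94M.
Total loss = $97M + $49M + $90M + $94M = $330M.

$330M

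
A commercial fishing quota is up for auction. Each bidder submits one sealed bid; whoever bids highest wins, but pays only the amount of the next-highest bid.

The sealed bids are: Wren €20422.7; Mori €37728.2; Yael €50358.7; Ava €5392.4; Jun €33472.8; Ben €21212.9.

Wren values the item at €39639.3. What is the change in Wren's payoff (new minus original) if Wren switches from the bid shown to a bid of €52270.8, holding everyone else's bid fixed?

The highest bid among the other bidders is €50358.7; Wren's bid doesn't change that.
Original bid €20422.7: Wren is not highest (top rival bid is €50358.7); payoff €0.
Alternative bid €52270.8: Wren is highest, pays the top rival bid €50358.7; payoff €39639.3 − €50358.7 = −€10719.4.
Change in payoff = −€10719.4 − (€0) = −€10719.4.

−€10719.4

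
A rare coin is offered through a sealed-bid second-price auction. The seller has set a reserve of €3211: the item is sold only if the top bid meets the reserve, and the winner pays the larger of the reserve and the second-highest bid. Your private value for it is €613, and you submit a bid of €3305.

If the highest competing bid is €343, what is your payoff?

−€2598

Your bid €3305 is the highest and exceeds the reserve.
Price = max(second-highest bid, reserve) = max(€343, €3211) = €3211.
Payoff = €613 − €3211 = −€2598.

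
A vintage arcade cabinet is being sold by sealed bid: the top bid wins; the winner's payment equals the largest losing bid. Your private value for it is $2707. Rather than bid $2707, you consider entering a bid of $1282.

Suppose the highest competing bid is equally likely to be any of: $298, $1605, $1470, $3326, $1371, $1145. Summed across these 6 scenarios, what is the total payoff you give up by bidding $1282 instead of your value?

The deviation costs you only when the competing bid falls strictly between $1282 and $2707; elsewhere both bids give the same outcome.
$298: outcomes coincide → loss $0.
$1605: truthful payoff $1102, deviation payoff $0 → loss $1102.
$1470: truthful payoff $1237, deviation payoff $0 → loss $1237.
$3326: outcomes coincide → loss $0.
$1371: truthful payoff $1336, deviation payoff $0 → loss $1336.
$1145: outcomes coincide → loss $0.
Total loss = $1102 + $1237 + $1336 = $3675.

$3675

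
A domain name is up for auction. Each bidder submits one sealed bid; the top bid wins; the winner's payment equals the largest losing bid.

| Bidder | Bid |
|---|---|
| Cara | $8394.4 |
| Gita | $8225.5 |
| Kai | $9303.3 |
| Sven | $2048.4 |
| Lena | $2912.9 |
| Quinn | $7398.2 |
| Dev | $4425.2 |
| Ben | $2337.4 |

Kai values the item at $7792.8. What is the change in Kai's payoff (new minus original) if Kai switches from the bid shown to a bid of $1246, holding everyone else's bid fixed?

The highest bid among the other bidders is $8394.4; Kai's bid doesn't change that.
Original bid $9303.3: Kai is highest, pays the top rival bid $8394.4; payoff $7792.8 − $8394.4 = −$601.6.
Alternative bid $1246: Kai is not highest (top rival bid is $8394.4); payoff $0.
Change in payoff = $0 − (−$601.6) = $601.6.

$601.6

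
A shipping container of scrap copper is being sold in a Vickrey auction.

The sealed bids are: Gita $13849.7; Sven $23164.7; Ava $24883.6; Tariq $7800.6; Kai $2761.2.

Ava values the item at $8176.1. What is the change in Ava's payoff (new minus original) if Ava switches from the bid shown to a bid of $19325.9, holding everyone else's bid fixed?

The highest bid among the other bidders is $23164.7; Ava's bid doesn't change that.
Original bid $24883.6: Ava is highest, pays the top rival bid $23164.7; payoff $8176.1 − $23164.7 = −$14988.6.
Alternative bid $19325.9: Ava is not highest (top rival bid is $23164.7); payoff $0.
Change in payoff = $0 − (−$14988.6) = $14988.6.

$14988.6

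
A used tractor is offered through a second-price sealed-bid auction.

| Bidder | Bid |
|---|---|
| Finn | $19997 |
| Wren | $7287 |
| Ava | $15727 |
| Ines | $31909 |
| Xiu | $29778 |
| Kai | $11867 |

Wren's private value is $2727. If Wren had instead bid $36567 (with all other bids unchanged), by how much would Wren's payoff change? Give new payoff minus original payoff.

−$29182

The highest bid among the other bidders is $31909; Wren's bid doesn't change that.
Original bid $7287: Wren is not highest (top rival bid is $31909); payoff $0.
Alternative bid $36567: Wren is highest, pays the top rival bid $31909; payoff $2727 − $31909 = −$29182.
Change in payoff = −$29182 − ($0) = −$29182.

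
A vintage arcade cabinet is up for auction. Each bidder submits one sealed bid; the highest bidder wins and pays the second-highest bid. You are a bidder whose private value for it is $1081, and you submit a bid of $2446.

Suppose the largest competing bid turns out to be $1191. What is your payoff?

Your bid $2446 exceeds the highest competing bid $1191, so you win.
In a second-price auction the winner pays the second-highest bid, $1191.
Payoff = value − price = $1081 − $1191 = −$110.

−$110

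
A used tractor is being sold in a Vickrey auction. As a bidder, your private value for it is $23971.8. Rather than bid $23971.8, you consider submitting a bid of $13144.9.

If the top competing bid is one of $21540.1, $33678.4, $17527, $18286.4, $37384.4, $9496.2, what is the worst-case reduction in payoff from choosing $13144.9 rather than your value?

$6444.8

$21540.1: truthful gives $2431.7, deviation gives $0 → loss $2431.7.
$33678.4: same outcome either way → loss $0.
$17527: truthful gives $6444.8, deviation gives $0 → loss $6444.8.
$18286.4: truthful gives $5685.4, deviation gives $0 → loss $5685.4.
$37384.4: same outcome either way → loss $0.
$9496.2: same outcome either way → loss $0.
Maximum loss: $6444.8.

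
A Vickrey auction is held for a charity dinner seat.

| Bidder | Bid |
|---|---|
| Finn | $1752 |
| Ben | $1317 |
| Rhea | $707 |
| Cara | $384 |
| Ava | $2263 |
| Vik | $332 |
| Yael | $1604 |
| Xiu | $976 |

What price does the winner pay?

Highest bid: Ava at $2263, so Ava wins.
Second-highest bid: Finn at $1752 — that is the price the winner pays.

$1752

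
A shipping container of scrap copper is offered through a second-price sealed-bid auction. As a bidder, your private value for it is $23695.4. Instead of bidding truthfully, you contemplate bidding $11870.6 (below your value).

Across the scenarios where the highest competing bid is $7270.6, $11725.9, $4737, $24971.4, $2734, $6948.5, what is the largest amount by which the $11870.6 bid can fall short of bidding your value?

$7270.6: same outcome either way → loss $0.
$11725.9: same outcome either way → loss $0.
$4737: same outcome either way → loss $0.
$24971.4: same outcome either way → loss $0.
$2734: same outcome either way → loss $0.
$6948.5: same outcome either way → loss $0.
Maximum loss: $0.

$0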